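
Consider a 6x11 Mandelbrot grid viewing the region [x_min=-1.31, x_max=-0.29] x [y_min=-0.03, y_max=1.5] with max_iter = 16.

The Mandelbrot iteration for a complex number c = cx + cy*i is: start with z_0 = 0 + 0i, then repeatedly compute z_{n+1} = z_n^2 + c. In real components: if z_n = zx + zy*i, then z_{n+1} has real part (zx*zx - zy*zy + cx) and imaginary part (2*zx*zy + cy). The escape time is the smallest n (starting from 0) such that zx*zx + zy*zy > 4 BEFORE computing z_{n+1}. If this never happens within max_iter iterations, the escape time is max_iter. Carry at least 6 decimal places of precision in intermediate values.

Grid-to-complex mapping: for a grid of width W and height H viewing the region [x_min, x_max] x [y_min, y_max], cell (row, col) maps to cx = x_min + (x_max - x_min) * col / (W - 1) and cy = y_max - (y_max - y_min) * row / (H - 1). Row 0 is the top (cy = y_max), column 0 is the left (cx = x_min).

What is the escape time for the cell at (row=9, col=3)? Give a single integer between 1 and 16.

Answer: 16

Derivation:
z_0 = 0 + 0i, c = -0.6980 + 0.1230i
Iter 1: z = -0.6980 + 0.1230i, |z|^2 = 0.5023
Iter 2: z = -0.2259 + -0.0487i, |z|^2 = 0.0534
Iter 3: z = -0.6493 + 0.1450i, |z|^2 = 0.4427
Iter 4: z = -0.2974 + -0.0653i, |z|^2 = 0.0927
Iter 5: z = -0.6138 + 0.1619i, |z|^2 = 0.4030
Iter 6: z = -0.3474 + -0.0757i, |z|^2 = 0.1264
Iter 7: z = -0.5830 + 0.1756i, |z|^2 = 0.3708
Iter 8: z = -0.3889 + -0.0818i, |z|^2 = 0.1579
Iter 9: z = -0.5534 + 0.1866i, |z|^2 = 0.3411
Iter 10: z = -0.4265 + -0.0835i, |z|^2 = 0.1889
Iter 11: z = -0.5231 + 0.1943i, |z|^2 = 0.3113
Iter 12: z = -0.4622 + -0.0802i, |z|^2 = 0.2200
Iter 13: z = -0.4908 + 0.1971i, |z|^2 = 0.2798
Iter 14: z = -0.4959 + -0.0705i, |z|^2 = 0.2509
Iter 15: z = -0.4570 + 0.1930i, |z|^2 = 0.2461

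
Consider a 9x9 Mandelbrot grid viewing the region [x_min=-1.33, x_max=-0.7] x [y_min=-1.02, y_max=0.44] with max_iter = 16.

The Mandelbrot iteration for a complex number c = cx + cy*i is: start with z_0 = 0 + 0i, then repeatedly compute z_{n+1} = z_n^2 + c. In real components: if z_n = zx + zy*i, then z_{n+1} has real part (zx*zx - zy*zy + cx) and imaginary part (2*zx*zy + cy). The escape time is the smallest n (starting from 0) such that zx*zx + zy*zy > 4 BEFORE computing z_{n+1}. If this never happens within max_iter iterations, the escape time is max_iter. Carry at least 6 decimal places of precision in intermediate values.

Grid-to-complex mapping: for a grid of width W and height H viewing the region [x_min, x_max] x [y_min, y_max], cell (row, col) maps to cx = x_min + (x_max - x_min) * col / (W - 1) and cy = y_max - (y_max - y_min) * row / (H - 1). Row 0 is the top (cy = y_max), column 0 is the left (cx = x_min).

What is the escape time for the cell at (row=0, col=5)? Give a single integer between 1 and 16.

z_0 = 0 + 0i, c = -0.9363 + 0.4400i
Iter 1: z = -0.9363 + 0.4400i, |z|^2 = 1.0702
Iter 2: z = -0.2533 + -0.3839i, |z|^2 = 0.2115
Iter 3: z = -1.0195 + 0.6345i, |z|^2 = 1.4419
Iter 4: z = -0.2995 + -0.8537i, |z|^2 = 0.8184
Iter 5: z = -1.5753 + 0.9513i, |z|^2 = 3.3865
Iter 6: z = 0.6403 + -2.5572i, |z|^2 = 6.9491
Escaped at iteration 6

Answer: 6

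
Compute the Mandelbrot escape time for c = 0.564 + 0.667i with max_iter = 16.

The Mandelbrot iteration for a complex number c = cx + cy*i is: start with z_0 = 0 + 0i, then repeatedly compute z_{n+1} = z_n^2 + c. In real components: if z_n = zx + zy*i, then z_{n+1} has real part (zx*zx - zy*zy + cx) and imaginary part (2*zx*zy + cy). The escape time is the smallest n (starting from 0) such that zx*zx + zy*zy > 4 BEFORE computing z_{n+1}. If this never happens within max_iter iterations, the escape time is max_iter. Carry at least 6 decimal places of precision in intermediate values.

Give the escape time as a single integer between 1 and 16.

z_0 = 0 + 0i, c = 0.5640 + 0.6670i
Iter 1: z = 0.5640 + 0.6670i, |z|^2 = 0.7630
Iter 2: z = 0.4372 + 1.4194i, |z|^2 = 2.2058
Iter 3: z = -1.2595 + 1.9081i, |z|^2 = 5.2272
Escaped at iteration 3

Answer: 3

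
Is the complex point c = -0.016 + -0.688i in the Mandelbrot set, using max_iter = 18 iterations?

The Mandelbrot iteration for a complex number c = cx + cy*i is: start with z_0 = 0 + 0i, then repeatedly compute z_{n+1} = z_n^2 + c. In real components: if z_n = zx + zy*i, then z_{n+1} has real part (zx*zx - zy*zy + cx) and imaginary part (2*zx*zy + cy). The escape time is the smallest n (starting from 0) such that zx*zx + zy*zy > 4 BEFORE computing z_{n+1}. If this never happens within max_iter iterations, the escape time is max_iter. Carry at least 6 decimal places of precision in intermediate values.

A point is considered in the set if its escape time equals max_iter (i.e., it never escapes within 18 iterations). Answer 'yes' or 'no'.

z_0 = 0 + 0i, c = -0.0160 + -0.6880i
Iter 1: z = -0.0160 + -0.6880i, |z|^2 = 0.4736
Iter 2: z = -0.4891 + -0.6660i, |z|^2 = 0.6827
Iter 3: z = -0.2203 + -0.0366i, |z|^2 = 0.0499
Iter 4: z = 0.0312 + -0.6719i, |z|^2 = 0.4524
Iter 5: z = -0.4665 + -0.7299i, |z|^2 = 0.7504
Iter 6: z = -0.3312 + -0.0070i, |z|^2 = 0.1098
Iter 7: z = 0.0937 + -0.6834i, |z|^2 = 0.4757
Iter 8: z = -0.4742 + -0.8160i, |z|^2 = 0.8907
Iter 9: z = -0.4570 + 0.0859i, |z|^2 = 0.2162
Iter 10: z = 0.1855 + -0.7665i, |z|^2 = 0.6219
Iter 11: z = -0.5691 + -0.9723i, |z|^2 = 1.2693
Iter 12: z = -0.6375 + 0.4188i, |z|^2 = 0.5817
Iter 13: z = 0.2150 + -1.2219i, |z|^2 = 1.5393
Iter 14: z = -1.4628 + -1.2135i, |z|^2 = 3.6123
Iter 15: z = 0.6512 + 2.8622i, |z|^2 = 8.6161
Escaped at iteration 15

Answer: no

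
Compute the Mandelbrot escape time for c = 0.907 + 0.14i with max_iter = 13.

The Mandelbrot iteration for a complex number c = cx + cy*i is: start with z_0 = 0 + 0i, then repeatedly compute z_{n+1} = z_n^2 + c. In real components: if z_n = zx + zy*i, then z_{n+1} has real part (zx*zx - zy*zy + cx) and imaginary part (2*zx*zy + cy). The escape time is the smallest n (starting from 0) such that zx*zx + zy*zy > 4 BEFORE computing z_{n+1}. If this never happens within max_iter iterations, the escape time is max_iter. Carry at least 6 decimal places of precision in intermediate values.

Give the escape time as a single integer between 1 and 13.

z_0 = 0 + 0i, c = 0.9070 + 0.1400i
Iter 1: z = 0.9070 + 0.1400i, |z|^2 = 0.8422
Iter 2: z = 1.7100 + 0.3940i, |z|^2 = 3.0795
Iter 3: z = 3.6761 + 1.4874i, |z|^2 = 15.7257
Escaped at iteration 3

Answer: 3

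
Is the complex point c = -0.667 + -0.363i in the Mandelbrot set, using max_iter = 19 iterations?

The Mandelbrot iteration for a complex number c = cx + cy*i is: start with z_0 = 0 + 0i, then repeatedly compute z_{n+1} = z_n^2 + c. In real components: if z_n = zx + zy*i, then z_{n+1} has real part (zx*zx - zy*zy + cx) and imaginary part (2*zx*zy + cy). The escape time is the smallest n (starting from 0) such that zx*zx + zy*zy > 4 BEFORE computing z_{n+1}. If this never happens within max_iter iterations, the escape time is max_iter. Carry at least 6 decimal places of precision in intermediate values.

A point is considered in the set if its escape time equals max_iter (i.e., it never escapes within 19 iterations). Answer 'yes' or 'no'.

Answer: yes

Derivation:
z_0 = 0 + 0i, c = -0.6670 + -0.3630i
Iter 1: z = -0.6670 + -0.3630i, |z|^2 = 0.5767
Iter 2: z = -0.3539 + 0.1212i, |z|^2 = 0.1399
Iter 3: z = -0.5565 + -0.4488i, |z|^2 = 0.5111
Iter 4: z = -0.5588 + 0.1365i, |z|^2 = 0.3309
Iter 5: z = -0.3734 + -0.5155i, |z|^2 = 0.4052
Iter 6: z = -0.7934 + 0.0220i, |z|^2 = 0.6299
Iter 7: z = -0.0381 + -0.3979i, |z|^2 = 0.1598
Iter 8: z = -0.8239 + -0.3327i, |z|^2 = 0.7895
Iter 9: z = -0.0989 + 0.1852i, |z|^2 = 0.0441
Iter 10: z = -0.6915 + -0.3996i, |z|^2 = 0.6379
Iter 11: z = -0.3485 + 0.1897i, |z|^2 = 0.1574
Iter 12: z = -0.5815 + -0.4952i, |z|^2 = 0.5834
Iter 13: z = -0.5741 + 0.2130i, |z|^2 = 0.3749
Iter 14: z = -0.3828 + -0.6075i, |z|^2 = 0.5157
Iter 15: z = -0.8895 + 0.1022i, |z|^2 = 0.8017
Iter 16: z = 0.1139 + -0.5447i, |z|^2 = 0.3097
Iter 17: z = -0.9508 + -0.4871i, |z|^2 = 1.1412
Iter 18: z = -0.0002 + 0.5632i, |z|^2 = 0.3171
Did not escape in 19 iterations → in set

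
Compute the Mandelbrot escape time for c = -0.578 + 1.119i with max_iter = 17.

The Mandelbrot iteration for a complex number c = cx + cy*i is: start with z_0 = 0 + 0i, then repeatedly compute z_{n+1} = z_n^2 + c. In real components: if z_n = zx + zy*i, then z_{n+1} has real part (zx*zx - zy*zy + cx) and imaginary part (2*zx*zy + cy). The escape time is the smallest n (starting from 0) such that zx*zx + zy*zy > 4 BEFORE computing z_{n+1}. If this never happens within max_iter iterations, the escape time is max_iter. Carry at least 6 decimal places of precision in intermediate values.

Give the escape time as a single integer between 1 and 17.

z_0 = 0 + 0i, c = -0.5780 + 1.1190i
Iter 1: z = -0.5780 + 1.1190i, |z|^2 = 1.5862
Iter 2: z = -1.4961 + -0.1746i, |z|^2 = 2.2687
Iter 3: z = 1.6298 + 1.6413i, |z|^2 = 5.3501
Escaped at iteration 3

Answer: 3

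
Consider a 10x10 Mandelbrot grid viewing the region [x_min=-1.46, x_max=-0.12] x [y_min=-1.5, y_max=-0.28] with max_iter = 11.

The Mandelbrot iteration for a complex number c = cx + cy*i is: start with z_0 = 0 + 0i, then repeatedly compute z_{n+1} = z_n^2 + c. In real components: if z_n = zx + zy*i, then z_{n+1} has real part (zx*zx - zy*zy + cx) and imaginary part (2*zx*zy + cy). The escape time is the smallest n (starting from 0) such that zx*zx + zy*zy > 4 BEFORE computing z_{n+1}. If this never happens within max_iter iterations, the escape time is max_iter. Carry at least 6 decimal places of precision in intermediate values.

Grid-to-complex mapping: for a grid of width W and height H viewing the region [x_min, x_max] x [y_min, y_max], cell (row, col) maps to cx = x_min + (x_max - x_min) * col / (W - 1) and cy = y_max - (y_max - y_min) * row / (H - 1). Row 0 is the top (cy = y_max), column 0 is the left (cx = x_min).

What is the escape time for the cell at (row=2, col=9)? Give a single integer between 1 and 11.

Answer: 11

Derivation:
z_0 = 0 + 0i, c = -0.1200 + -0.5511i
Iter 1: z = -0.1200 + -0.5511i, |z|^2 = 0.3181
Iter 2: z = -0.4093 + -0.4188i, |z|^2 = 0.3430
Iter 3: z = -0.1279 + -0.2082i, |z|^2 = 0.0597
Iter 4: z = -0.1470 + -0.4979i, |z|^2 = 0.2695
Iter 5: z = -0.3462 + -0.4047i, |z|^2 = 0.2837
Iter 6: z = -0.1639 + -0.2708i, |z|^2 = 0.1002
Iter 7: z = -0.1665 + -0.4623i, |z|^2 = 0.2415
Iter 8: z = -0.3060 + -0.3972i, |z|^2 = 0.2514
Iter 9: z = -0.1841 + -0.3080i, |z|^2 = 0.1288
Iter 10: z = -0.1810 + -0.4377i, |z|^2 = 0.2243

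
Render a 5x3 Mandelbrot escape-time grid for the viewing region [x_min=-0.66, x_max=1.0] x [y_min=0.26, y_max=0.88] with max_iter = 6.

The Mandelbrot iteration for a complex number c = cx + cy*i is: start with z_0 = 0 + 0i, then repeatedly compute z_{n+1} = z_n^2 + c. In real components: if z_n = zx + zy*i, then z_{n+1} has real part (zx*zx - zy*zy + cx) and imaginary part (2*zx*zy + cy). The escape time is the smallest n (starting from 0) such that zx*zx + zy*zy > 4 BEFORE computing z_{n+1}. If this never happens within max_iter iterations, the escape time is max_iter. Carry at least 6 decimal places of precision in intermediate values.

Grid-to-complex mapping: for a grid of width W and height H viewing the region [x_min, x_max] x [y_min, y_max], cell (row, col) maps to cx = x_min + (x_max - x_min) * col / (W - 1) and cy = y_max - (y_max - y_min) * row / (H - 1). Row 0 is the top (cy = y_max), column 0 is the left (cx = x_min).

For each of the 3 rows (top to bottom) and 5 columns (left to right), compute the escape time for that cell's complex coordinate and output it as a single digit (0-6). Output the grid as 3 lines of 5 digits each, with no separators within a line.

Answer: 46532
66632
66642

Derivation:
(row=0, col=0): c = -0.6600 + 0.8800i → escape time 4
(row=0, col=1): c = -0.2450 + 0.8800i → escape time 6
(row=0, col=2): c = 0.1700 + 0.8800i → escape time 5
(row=0, col=3): c = 0.5850 + 0.8800i → escape time 3
(row=0, col=4): c = 1.0000 + 0.8800i → escape time 2
(row=1, col=0): c = -0.6600 + 0.5700i → escape time 6
(row=1, col=1): c = -0.2450 + 0.5700i → escape time 6
(row=1, col=2): c = 0.1700 + 0.5700i → escape time 6
(row=1, col=3): c = 0.5850 + 0.5700i → escape time 3
(row=1, col=4): c = 1.0000 + 0.5700i → escape time 2
(row=2, col=0): c = -0.6600 + 0.2600i → escape time 6
(row=2, col=1): c = -0.2450 + 0.2600i → escape time 6
(row=2, col=2): c = 0.1700 + 0.2600i → escape time 6
(row=2, col=3): c = 0.5850 + 0.2600i → escape time 4
(row=2, col=4): c = 1.0000 + 0.2600i → escape time 2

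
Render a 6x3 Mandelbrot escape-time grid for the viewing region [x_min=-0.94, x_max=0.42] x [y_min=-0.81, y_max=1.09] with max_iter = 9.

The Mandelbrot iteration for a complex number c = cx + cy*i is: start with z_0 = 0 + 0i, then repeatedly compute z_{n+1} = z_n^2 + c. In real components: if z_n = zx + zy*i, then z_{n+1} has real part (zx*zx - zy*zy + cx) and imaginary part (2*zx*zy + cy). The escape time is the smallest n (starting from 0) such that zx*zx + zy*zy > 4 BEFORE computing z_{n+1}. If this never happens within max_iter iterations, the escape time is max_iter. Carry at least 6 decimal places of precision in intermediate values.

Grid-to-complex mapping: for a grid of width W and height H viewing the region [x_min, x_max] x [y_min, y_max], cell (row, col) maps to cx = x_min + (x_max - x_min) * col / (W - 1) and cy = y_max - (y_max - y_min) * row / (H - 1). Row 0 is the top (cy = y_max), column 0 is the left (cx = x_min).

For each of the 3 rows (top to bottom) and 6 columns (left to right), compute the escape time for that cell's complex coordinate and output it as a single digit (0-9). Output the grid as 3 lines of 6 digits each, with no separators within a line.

Answer: 334642
999999
346954

Derivation:
(row=0, col=0): c = -0.9400 + 1.0900i → escape time 3
(row=0, col=1): c = -0.6680 + 1.0900i → escape time 3
(row=0, col=2): c = -0.3960 + 1.0900i → escape time 4
(row=0, col=3): c = -0.1240 + 1.0900i → escape time 6
(row=0, col=4): c = 0.1480 + 1.0900i → escape time 4
(row=0, col=5): c = 0.4200 + 1.0900i → escape time 2
(row=1, col=0): c = -0.9400 + 0.1400i → escape time 9
(row=1, col=1): c = -0.6680 + 0.1400i → escape time 9
(row=1, col=2): c = -0.3960 + 0.1400i → escape time 9
(row=1, col=3): c = -0.1240 + 0.1400i → escape time 9
(row=1, col=4): c = 0.1480 + 0.1400i → escape time 9
(row=1, col=5): c = 0.4200 + 0.1400i → escape time 9
(row=2, col=0): c = -0.9400 + -0.8100i → escape time 3
(row=2, col=1): c = -0.6680 + -0.8100i → escape time 4
(row=2, col=2): c = -0.3960 + -0.8100i → escape time 6
(row=2, col=3): c = -0.1240 + -0.8100i → escape time 9
(row=2, col=4): c = 0.1480 + -0.8100i → escape time 5
(row=2, col=5): c = 0.4200 + -0.8100i → escape time 4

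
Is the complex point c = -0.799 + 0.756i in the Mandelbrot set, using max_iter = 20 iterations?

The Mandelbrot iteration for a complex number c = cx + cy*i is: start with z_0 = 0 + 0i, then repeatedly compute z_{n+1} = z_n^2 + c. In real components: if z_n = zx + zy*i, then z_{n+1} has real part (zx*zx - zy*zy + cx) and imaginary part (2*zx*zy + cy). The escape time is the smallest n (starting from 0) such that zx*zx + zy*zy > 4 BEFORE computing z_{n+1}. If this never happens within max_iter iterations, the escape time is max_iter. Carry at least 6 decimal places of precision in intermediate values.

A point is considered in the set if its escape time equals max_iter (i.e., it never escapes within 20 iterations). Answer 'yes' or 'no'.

Answer: no

Derivation:
z_0 = 0 + 0i, c = -0.7990 + 0.7560i
Iter 1: z = -0.7990 + 0.7560i, |z|^2 = 1.2099
Iter 2: z = -0.7321 + -0.4521i, |z|^2 = 0.7404
Iter 3: z = -0.4674 + 1.4180i, |z|^2 = 2.2291
Iter 4: z = -2.5912 + -0.5694i, |z|^2 = 7.0387
Escaped at iteration 4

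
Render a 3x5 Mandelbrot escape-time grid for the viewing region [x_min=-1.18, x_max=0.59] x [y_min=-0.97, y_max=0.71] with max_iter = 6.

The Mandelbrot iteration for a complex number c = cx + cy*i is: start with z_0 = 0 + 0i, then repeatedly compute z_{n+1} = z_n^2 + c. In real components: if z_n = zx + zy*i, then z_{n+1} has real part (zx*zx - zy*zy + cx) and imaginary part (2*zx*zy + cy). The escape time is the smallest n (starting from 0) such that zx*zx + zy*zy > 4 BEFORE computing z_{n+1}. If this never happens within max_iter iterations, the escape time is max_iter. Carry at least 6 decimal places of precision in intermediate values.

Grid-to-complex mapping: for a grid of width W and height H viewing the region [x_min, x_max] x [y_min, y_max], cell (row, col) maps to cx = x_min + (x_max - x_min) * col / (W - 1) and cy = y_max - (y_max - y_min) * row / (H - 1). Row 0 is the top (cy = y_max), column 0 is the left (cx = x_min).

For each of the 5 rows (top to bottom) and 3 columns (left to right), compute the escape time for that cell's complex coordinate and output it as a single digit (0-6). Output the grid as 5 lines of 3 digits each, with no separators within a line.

Answer: 363
664
664
463
352

Derivation:
(row=0, col=0): c = -1.1800 + 0.7100i → escape time 3
(row=0, col=1): c = -0.2950 + 0.7100i → escape time 6
(row=0, col=2): c = 0.5900 + 0.7100i → escape time 3
(row=1, col=0): c = -1.1800 + 0.2900i → escape time 6
(row=1, col=1): c = -0.2950 + 0.2900i → escape time 6
(row=1, col=2): c = 0.5900 + 0.2900i → escape time 4
(row=2, col=0): c = -1.1800 + -0.1300i → escape time 6
(row=2, col=1): c = -0.2950 + -0.1300i → escape time 6
(row=2, col=2): c = 0.5900 + -0.1300i → escape time 4
(row=3, col=0): c = -1.1800 + -0.5500i → escape time 4
(row=3, col=1): c = -0.2950 + -0.5500i → escape time 6
(row=3, col=2): c = 0.5900 + -0.5500i → escape time 3
(row=4, col=0): c = -1.1800 + -0.9700i → escape time 3
(row=4, col=1): c = -0.2950 + -0.9700i → escape time 5
(row=4, col=2): c = 0.5900 + -0.9700i → escape time 2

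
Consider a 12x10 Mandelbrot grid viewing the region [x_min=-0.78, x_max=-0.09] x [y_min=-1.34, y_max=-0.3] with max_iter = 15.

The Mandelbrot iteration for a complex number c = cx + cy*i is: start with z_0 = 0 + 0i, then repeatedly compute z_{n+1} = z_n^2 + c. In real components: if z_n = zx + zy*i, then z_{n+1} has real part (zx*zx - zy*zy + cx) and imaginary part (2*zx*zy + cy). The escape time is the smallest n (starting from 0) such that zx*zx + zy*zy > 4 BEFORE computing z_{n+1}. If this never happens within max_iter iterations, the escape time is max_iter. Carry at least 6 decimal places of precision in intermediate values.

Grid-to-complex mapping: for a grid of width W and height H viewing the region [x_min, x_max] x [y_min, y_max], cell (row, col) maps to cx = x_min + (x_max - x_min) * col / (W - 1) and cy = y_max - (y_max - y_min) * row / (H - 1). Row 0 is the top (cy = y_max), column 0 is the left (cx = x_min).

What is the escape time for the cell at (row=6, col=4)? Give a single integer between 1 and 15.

z_0 = 0 + 0i, c = -0.5291 + -0.9933i
Iter 1: z = -0.5291 + -0.9933i, |z|^2 = 1.2666
Iter 2: z = -1.2359 + 0.0578i, |z|^2 = 1.5307
Iter 3: z = 0.9949 + -1.1362i, |z|^2 = 2.2808
Iter 4: z = -0.8301 + -3.2542i, |z|^2 = 11.2788
Escaped at iteration 4

Answer: 4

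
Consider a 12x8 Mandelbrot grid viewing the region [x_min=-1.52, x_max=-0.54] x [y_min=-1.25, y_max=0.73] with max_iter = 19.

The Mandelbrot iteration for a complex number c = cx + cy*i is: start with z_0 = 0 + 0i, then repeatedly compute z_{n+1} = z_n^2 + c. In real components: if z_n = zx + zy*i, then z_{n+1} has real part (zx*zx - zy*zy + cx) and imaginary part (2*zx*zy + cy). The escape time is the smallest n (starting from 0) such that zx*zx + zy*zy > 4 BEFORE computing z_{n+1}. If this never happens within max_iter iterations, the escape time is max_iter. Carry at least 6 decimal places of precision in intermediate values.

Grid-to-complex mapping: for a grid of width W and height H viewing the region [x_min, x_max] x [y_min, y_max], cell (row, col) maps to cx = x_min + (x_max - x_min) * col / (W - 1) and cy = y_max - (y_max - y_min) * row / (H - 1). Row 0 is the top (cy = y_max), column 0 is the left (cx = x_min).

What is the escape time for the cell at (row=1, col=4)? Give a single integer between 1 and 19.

z_0 = 0 + 0i, c = -1.1636 + 0.4471i
Iter 1: z = -1.1636 + 0.4471i, |z|^2 = 1.5540
Iter 2: z = -0.0095 + -0.5935i, |z|^2 = 0.3523
Iter 3: z = -1.5158 + 0.4584i, |z|^2 = 2.5077
Iter 4: z = 0.9237 + -0.9427i, |z|^2 = 1.7419
Iter 5: z = -1.1989 + -1.2944i, |z|^2 = 3.1129
Iter 6: z = -1.4016 + 3.5509i, |z|^2 = 14.5734
Escaped at iteration 6

Answer: 6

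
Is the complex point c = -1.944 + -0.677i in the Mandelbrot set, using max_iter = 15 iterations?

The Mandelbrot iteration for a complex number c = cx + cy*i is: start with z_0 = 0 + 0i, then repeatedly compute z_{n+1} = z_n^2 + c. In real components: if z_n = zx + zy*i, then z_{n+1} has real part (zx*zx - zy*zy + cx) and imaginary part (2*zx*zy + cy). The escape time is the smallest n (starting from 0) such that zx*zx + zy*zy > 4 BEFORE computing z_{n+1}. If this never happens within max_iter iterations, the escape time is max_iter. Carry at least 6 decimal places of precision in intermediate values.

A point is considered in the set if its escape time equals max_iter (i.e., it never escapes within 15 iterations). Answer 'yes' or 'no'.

Answer: no

Derivation:
z_0 = 0 + 0i, c = -1.9440 + -0.6770i
Iter 1: z = -1.9440 + -0.6770i, |z|^2 = 4.2375
Escaped at iteration 1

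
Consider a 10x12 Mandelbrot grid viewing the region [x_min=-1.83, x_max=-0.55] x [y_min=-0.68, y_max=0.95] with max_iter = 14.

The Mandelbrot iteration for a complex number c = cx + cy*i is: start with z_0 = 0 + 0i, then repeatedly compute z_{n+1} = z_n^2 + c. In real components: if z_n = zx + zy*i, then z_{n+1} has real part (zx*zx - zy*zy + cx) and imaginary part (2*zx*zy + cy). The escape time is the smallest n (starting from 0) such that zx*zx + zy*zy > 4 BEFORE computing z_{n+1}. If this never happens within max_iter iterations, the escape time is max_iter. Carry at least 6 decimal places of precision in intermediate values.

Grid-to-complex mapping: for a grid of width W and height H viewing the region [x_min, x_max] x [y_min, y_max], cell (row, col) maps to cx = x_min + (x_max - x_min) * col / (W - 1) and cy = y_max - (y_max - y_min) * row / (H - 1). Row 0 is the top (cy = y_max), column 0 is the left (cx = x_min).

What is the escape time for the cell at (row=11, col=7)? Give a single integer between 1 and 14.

Answer: 4

Derivation:
z_0 = 0 + 0i, c = -0.8344 + -0.6800i
Iter 1: z = -0.8344 + -0.6800i, |z|^2 = 1.1587
Iter 2: z = -0.6005 + 0.4548i, |z|^2 = 0.5675
Iter 3: z = -0.6807 + -1.2263i, |z|^2 = 1.9672
Iter 4: z = -1.8750 + 0.9894i, |z|^2 = 4.4945
Escaped at iteration 4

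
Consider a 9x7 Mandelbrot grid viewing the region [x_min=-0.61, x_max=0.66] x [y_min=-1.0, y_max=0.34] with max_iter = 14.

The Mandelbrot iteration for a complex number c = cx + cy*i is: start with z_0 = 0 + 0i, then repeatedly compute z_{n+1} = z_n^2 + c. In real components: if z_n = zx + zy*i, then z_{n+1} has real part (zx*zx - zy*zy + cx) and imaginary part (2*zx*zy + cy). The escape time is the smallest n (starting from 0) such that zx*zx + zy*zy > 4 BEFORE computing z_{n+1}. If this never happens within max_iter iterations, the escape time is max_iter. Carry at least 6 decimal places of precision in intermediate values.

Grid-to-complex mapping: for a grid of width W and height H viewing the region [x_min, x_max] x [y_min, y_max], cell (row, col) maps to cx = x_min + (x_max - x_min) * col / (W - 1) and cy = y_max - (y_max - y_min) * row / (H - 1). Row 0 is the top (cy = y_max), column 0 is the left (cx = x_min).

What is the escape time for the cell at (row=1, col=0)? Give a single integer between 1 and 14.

z_0 = 0 + 0i, c = -0.6100 + 0.1167i
Iter 1: z = -0.6100 + 0.1167i, |z|^2 = 0.3857
Iter 2: z = -0.2515 + -0.0257i, |z|^2 = 0.0639
Iter 3: z = -0.5474 + 0.1296i, |z|^2 = 0.3164
Iter 4: z = -0.3271 + -0.0252i, |z|^2 = 0.1077
Iter 5: z = -0.5036 + 0.1332i, |z|^2 = 0.2714
Iter 6: z = -0.3741 + -0.0174i, |z|^2 = 0.1403
Iter 7: z = -0.4704 + 0.1297i, |z|^2 = 0.2381
Iter 8: z = -0.4056 + -0.0054i, |z|^2 = 0.1645
Iter 9: z = -0.4455 + 0.1210i, |z|^2 = 0.2131
Iter 10: z = -0.4262 + 0.0088i, |z|^2 = 0.1817
Iter 11: z = -0.4285 + 0.1091i, |z|^2 = 0.1955
Iter 12: z = -0.4383 + 0.0231i, |z|^2 = 0.1927
Iter 13: z = -0.4184 + 0.0964i, |z|^2 = 0.1844

Answer: 14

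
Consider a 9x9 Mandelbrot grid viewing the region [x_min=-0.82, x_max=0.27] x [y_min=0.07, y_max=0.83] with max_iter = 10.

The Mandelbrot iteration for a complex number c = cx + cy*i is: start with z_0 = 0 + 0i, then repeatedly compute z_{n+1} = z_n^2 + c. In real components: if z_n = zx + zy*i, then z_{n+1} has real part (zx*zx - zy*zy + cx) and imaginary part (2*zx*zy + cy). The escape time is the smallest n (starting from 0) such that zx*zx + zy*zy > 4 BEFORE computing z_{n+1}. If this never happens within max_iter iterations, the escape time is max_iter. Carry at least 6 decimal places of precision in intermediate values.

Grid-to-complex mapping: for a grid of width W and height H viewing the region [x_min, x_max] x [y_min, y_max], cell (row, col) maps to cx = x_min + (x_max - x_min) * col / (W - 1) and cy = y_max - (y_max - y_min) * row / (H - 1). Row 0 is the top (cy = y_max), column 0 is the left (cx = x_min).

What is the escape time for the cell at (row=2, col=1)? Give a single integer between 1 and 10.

z_0 = 0 + 0i, c = -0.6837 + 0.6400i
Iter 1: z = -0.6837 + 0.6400i, |z|^2 = 0.8771
Iter 2: z = -0.6258 + -0.2352i, |z|^2 = 0.4470
Iter 3: z = -0.3474 + 0.9344i, |z|^2 = 0.9938
Iter 4: z = -1.4362 + -0.0092i, |z|^2 = 2.0626
Iter 5: z = 1.3787 + 0.6665i, |z|^2 = 2.3450
Iter 6: z = 0.7729 + 2.4777i, |z|^2 = 6.7365
Escaped at iteration 6

Answer: 6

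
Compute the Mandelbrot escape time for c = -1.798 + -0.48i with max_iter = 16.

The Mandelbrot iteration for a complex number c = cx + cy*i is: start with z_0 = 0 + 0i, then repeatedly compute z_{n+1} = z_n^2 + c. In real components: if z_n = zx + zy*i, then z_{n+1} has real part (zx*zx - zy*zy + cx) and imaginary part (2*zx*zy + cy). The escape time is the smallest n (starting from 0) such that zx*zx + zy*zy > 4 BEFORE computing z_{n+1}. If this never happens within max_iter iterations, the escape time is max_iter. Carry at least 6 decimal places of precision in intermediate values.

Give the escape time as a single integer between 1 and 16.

z_0 = 0 + 0i, c = -1.7980 + -0.4800i
Iter 1: z = -1.7980 + -0.4800i, |z|^2 = 3.4632
Iter 2: z = 1.2044 + 1.2461i, |z|^2 = 3.0033
Iter 3: z = -1.9001 + 2.5216i, |z|^2 = 9.9688
Escaped at iteration 3

Answer: 3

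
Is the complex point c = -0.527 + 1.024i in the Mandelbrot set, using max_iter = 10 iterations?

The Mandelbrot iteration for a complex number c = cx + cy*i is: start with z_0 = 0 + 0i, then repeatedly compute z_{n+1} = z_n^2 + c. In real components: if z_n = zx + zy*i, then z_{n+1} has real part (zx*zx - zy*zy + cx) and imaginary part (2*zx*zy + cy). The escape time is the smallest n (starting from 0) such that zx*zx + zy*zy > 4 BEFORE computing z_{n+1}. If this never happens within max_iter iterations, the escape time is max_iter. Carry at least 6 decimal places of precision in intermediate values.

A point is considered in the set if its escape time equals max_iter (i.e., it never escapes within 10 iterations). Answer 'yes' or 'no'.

Answer: no

Derivation:
z_0 = 0 + 0i, c = -0.5270 + 1.0240i
Iter 1: z = -0.5270 + 1.0240i, |z|^2 = 1.3263
Iter 2: z = -1.2978 + -0.0553i, |z|^2 = 1.6875
Iter 3: z = 1.1543 + 1.1675i, |z|^2 = 2.6957
Iter 4: z = -0.5576 + 3.7195i, |z|^2 = 14.1454
Escaped at iteration 4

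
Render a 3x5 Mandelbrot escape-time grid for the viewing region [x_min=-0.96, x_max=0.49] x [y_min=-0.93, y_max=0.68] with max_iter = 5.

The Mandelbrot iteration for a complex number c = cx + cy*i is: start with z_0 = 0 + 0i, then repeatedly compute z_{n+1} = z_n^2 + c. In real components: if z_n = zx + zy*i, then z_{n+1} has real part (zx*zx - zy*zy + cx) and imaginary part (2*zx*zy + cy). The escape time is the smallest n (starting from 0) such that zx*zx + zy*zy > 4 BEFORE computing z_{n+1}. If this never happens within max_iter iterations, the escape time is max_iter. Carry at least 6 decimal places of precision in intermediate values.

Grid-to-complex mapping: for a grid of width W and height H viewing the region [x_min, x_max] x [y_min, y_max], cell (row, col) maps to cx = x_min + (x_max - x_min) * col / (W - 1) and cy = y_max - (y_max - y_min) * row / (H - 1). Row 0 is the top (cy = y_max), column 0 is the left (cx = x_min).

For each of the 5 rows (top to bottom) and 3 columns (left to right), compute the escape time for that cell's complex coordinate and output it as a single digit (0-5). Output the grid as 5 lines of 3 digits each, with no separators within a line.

Answer: 454
555
555
555
353

Derivation:
(row=0, col=0): c = -0.9600 + 0.6800i → escape time 4
(row=0, col=1): c = -0.2350 + 0.6800i → escape time 5
(row=0, col=2): c = 0.4900 + 0.6800i → escape time 4
(row=1, col=0): c = -0.9600 + 0.2775i → escape time 5
(row=1, col=1): c = -0.2350 + 0.2775i → escape time 5
(row=1, col=2): c = 0.4900 + 0.2775i → escape time 5
(row=2, col=0): c = -0.9600 + -0.1250i → escape time 5
(row=2, col=1): c = -0.2350 + -0.1250i → escape time 5
(row=2, col=2): c = 0.4900 + -0.1250i → escape time 5
(row=3, col=0): c = -0.9600 + -0.5275i → escape time 5
(row=3, col=1): c = -0.2350 + -0.5275i → escape time 5
(row=3, col=2): c = 0.4900 + -0.5275i → escape time 5
(row=4, col=0): c = -0.9600 + -0.9300i → escape time 3
(row=4, col=1): c = -0.2350 + -0.9300i → escape time 5
(row=4, col=2): c = 0.4900 + -0.9300i → escape time 3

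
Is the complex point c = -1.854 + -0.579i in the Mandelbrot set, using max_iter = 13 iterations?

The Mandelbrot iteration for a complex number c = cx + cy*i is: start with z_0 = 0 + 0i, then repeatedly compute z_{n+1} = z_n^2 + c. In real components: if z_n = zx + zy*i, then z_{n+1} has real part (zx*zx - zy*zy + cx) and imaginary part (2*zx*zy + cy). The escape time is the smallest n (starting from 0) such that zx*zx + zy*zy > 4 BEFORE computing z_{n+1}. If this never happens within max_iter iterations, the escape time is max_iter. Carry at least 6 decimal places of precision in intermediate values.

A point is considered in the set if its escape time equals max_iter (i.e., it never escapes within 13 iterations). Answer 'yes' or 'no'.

Answer: no

Derivation:
z_0 = 0 + 0i, c = -1.8540 + -0.5790i
Iter 1: z = -1.8540 + -0.5790i, |z|^2 = 3.7726
Iter 2: z = 1.2481 + 1.5679i, |z|^2 = 4.0161
Escaped at iteration 2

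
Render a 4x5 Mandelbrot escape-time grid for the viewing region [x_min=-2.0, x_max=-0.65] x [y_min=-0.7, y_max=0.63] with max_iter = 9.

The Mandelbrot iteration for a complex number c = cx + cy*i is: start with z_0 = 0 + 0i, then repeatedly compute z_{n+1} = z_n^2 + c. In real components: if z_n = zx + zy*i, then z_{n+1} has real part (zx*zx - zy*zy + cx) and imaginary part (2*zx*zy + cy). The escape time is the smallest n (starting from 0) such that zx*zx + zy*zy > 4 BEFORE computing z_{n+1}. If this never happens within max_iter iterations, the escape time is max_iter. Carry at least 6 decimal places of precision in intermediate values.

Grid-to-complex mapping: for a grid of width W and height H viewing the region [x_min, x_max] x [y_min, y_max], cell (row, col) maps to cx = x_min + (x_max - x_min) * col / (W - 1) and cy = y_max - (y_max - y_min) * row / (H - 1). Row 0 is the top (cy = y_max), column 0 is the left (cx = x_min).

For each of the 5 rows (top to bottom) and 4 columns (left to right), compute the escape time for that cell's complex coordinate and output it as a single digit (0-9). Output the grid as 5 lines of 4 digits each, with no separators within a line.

Answer: 1347
1499
1899
1489
1336

Derivation:
(row=0, col=0): c = -2.0000 + 0.6300i → escape time 1
(row=0, col=1): c = -1.5500 + 0.6300i → escape time 3
(row=0, col=2): c = -1.1000 + 0.6300i → escape time 4
(row=0, col=3): c = -0.6500 + 0.6300i → escape time 7
(row=1, col=0): c = -2.0000 + 0.2975i → escape time 1
(row=1, col=1): c = -1.5500 + 0.2975i → escape time 4
(row=1, col=2): c = -1.1000 + 0.2975i → escape time 9
(row=1, col=3): c = -0.6500 + 0.2975i → escape time 9
(row=2, col=0): c = -2.0000 + -0.0350i → escape time 1
(row=2, col=1): c = -1.5500 + -0.0350i → escape time 8
(row=2, col=2): c = -1.1000 + -0.0350i → escape time 9
(row=2, col=3): c = -0.6500 + -0.0350i → escape time 9
(row=3, col=0): c = -2.0000 + -0.3675i → escape time 1
(row=3, col=1): c = -1.5500 + -0.3675i → escape time 4
(row=3, col=2): c = -1.1000 + -0.3675i → escape time 8
(row=3, col=3): c = -0.6500 + -0.3675i → escape time 9
(row=4, col=0): c = -2.0000 + -0.7000i → escape time 1
(row=4, col=1): c = -1.5500 + -0.7000i → escape time 3
(row=4, col=2): c = -1.1000 + -0.7000i → escape time 3
(row=4, col=3): c = -0.6500 + -0.7000i → escape time 6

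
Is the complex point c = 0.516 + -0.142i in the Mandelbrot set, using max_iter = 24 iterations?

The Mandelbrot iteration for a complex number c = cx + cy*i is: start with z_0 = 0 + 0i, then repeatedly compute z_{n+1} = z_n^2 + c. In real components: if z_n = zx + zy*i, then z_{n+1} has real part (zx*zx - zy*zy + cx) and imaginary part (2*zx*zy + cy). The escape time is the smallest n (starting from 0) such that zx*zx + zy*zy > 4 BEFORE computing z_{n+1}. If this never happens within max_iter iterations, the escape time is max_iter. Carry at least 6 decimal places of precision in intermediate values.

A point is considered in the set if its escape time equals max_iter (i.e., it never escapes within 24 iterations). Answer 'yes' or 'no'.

Answer: no

Derivation:
z_0 = 0 + 0i, c = 0.5160 + -0.1420i
Iter 1: z = 0.5160 + -0.1420i, |z|^2 = 0.2864
Iter 2: z = 0.7621 + -0.2885i, |z|^2 = 0.6640
Iter 3: z = 1.0135 + -0.5818i, |z|^2 = 1.3657
Iter 4: z = 1.2048 + -1.3213i, |z|^2 = 3.1973
Iter 5: z = 0.2215 + -3.3257i, |z|^2 = 11.1096
Escaped at iteration 5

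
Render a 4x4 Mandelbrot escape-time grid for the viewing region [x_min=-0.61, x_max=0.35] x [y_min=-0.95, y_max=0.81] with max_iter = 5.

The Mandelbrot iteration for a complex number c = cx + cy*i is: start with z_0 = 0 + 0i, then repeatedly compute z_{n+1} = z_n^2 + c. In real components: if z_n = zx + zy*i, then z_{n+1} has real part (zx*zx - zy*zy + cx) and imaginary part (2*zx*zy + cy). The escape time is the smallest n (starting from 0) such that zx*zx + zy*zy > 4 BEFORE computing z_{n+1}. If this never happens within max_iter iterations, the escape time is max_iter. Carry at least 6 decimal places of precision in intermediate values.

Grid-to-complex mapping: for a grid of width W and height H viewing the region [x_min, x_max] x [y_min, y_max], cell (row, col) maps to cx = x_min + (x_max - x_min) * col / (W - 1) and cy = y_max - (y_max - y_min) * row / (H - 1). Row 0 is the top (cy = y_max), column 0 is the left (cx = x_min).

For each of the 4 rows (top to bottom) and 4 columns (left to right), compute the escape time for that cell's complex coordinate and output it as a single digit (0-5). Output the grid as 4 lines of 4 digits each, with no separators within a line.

(row=0, col=0): c = -0.6100 + 0.8100i → escape time 4
(row=0, col=1): c = -0.2900 + 0.8100i → escape time 5
(row=0, col=2): c = 0.0300 + 0.8100i → escape time 5
(row=0, col=3): c = 0.3500 + 0.8100i → escape time 4
(row=1, col=0): c = -0.6100 + 0.2233i → escape time 5
(row=1, col=1): c = -0.2900 + 0.2233i → escape time 5
(row=1, col=2): c = 0.0300 + 0.2233i → escape time 5
(row=1, col=3): c = 0.3500 + 0.2233i → escape time 5
(row=2, col=0): c = -0.6100 + -0.3633i → escape time 5
(row=2, col=1): c = -0.2900 + -0.3633i → escape time 5
(row=2, col=2): c = 0.0300 + -0.3633i → escape time 5
(row=2, col=3): c = 0.3500 + -0.3633i → escape time 5
(row=3, col=0): c = -0.6100 + -0.9500i → escape time 4
(row=3, col=1): c = -0.2900 + -0.9500i → escape time 5
(row=3, col=2): c = 0.0300 + -0.9500i → escape time 5
(row=3, col=3): c = 0.3500 + -0.9500i → escape time 3

Answer: 4554
5555
5555
4553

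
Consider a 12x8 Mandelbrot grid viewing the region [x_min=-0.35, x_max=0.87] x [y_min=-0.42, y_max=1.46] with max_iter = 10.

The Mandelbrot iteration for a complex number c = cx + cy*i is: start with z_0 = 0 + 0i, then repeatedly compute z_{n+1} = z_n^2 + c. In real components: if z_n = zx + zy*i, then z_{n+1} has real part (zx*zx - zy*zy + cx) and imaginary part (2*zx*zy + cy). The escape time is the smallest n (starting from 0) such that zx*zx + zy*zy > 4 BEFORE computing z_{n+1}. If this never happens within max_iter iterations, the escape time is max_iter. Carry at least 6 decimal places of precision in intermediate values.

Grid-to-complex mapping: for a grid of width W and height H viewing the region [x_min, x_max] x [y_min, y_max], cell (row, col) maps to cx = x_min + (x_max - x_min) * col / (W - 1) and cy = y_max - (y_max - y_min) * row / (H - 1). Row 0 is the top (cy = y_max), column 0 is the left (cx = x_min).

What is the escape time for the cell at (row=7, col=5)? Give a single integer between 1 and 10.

z_0 = 0 + 0i, c = 0.2045 + -0.4200i
Iter 1: z = 0.2045 + -0.4200i, |z|^2 = 0.2182
Iter 2: z = 0.0700 + -0.5918i, |z|^2 = 0.3551
Iter 3: z = -0.1408 + -0.5028i, |z|^2 = 0.2727
Iter 4: z = -0.0285 + -0.2784i, |z|^2 = 0.0783
Iter 5: z = 0.1279 + -0.4041i, |z|^2 = 0.1797
Iter 6: z = 0.0576 + -0.5233i, |z|^2 = 0.2772
Iter 7: z = -0.0660 + -0.4802i, |z|^2 = 0.2350
Iter 8: z = -0.0217 + -0.3566i, |z|^2 = 0.1276
Iter 9: z = 0.0779 + -0.4045i, |z|^2 = 0.1697

Answer: 10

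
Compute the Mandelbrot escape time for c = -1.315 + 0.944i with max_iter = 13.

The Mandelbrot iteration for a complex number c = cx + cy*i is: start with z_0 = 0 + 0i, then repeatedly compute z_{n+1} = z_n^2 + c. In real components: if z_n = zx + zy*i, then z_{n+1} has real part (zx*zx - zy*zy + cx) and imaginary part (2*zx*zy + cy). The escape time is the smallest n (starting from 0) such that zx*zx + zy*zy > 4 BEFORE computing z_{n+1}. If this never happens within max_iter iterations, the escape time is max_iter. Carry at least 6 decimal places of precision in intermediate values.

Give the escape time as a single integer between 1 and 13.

Answer: 3

Derivation:
z_0 = 0 + 0i, c = -1.3150 + 0.9440i
Iter 1: z = -1.3150 + 0.9440i, |z|^2 = 2.6204
Iter 2: z = -0.4769 + -1.5387i, |z|^2 = 2.5951
Iter 3: z = -3.4552 + 2.4117i, |z|^2 = 17.7546
Escaped at iteration 3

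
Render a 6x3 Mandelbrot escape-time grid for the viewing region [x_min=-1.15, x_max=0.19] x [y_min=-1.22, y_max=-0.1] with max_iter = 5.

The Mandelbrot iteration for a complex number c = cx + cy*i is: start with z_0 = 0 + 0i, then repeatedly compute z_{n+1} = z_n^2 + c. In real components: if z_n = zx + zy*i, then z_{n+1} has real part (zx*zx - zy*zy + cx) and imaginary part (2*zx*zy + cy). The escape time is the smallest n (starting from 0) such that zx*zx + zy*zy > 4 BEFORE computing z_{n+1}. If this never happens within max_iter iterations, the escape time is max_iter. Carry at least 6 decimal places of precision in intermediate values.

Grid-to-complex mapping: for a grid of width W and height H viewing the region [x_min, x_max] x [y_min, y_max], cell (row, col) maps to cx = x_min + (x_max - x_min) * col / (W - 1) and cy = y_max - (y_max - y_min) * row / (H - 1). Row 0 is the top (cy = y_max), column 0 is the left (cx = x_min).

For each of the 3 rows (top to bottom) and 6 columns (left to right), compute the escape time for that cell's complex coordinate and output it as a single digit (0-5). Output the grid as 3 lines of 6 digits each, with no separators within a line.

Answer: 555555
345555
233332

Derivation:
(row=0, col=0): c = -1.1500 + -0.1000i → escape time 5
(row=0, col=1): c = -0.8820 + -0.1000i → escape time 5
(row=0, col=2): c = -0.6140 + -0.1000i → escape time 5
(row=0, col=3): c = -0.3460 + -0.1000i → escape time 5
(row=0, col=4): c = -0.0780 + -0.1000i → escape time 5
(row=0, col=5): c = 0.1900 + -0.1000i → escape time 5
(row=1, col=0): c = -1.1500 + -0.6600i → escape time 3
(row=1, col=1): c = -0.8820 + -0.6600i → escape time 4
(row=1, col=2): c = -0.6140 + -0.6600i → escape time 5
(row=1, col=3): c = -0.3460 + -0.6600i → escape time 5
(row=1, col=4): c = -0.0780 + -0.6600i → escape time 5
(row=1, col=5): c = 0.1900 + -0.6600i → escape time 5
(row=2, col=0): c = -1.1500 + -1.2200i → escape time 2
(row=2, col=1): c = -0.8820 + -1.2200i → escape time 3
(row=2, col=2): c = -0.6140 + -1.2200i → escape time 3
(row=2, col=3): c = -0.3460 + -1.2200i → escape time 3
(row=2, col=4): c = -0.0780 + -1.2200i → escape time 3
(row=2, col=5): c = 0.1900 + -1.2200i → escape time 2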